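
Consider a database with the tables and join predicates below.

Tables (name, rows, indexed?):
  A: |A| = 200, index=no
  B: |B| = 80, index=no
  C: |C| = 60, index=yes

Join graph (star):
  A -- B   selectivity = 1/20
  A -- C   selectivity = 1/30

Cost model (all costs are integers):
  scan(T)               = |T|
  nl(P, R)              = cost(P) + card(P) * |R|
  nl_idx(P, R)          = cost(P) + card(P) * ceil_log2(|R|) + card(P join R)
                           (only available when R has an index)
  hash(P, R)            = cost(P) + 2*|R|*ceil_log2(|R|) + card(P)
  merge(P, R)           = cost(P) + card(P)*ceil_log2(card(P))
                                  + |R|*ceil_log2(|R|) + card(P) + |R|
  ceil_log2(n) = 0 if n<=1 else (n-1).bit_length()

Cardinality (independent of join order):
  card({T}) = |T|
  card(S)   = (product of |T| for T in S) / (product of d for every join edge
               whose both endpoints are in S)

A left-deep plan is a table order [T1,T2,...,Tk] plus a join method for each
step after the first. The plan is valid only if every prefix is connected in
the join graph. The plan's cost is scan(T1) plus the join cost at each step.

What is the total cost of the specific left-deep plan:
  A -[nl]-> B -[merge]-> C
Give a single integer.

step 1: scan A: cost=200, card=200
step 2: join B via nl
    card(P join B) = 200*80/(20) = 800
    cost = 200 + 200*80 = 16200
step 3: join C via merge
    card(P join C) = 800*60/(30) = 1600
    cost = 16200 + 800*10 + 60*6 + 800 + 60 = 25420

25420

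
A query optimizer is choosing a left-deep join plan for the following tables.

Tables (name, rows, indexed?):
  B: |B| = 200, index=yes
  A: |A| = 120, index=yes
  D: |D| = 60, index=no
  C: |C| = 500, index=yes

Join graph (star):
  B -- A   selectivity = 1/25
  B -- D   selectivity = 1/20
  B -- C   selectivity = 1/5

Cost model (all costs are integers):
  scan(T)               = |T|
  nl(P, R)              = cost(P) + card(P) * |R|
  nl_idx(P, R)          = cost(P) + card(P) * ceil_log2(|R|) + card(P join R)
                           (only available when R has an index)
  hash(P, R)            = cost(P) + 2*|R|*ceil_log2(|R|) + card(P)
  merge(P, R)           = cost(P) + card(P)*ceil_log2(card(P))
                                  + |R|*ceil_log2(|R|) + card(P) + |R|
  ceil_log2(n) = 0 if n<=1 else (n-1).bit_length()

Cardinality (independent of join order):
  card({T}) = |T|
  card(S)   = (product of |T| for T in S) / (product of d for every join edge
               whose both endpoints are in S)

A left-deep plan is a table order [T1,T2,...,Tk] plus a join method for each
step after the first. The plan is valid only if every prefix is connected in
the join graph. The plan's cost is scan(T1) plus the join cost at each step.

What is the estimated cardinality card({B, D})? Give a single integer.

Tables in S: B(200), D(60)
Edges inside S: B-D(d=20)
numerator = 200 * 60 = 12000
denominator = 20 = 20
card(S) = 12000 / 20 = 600

600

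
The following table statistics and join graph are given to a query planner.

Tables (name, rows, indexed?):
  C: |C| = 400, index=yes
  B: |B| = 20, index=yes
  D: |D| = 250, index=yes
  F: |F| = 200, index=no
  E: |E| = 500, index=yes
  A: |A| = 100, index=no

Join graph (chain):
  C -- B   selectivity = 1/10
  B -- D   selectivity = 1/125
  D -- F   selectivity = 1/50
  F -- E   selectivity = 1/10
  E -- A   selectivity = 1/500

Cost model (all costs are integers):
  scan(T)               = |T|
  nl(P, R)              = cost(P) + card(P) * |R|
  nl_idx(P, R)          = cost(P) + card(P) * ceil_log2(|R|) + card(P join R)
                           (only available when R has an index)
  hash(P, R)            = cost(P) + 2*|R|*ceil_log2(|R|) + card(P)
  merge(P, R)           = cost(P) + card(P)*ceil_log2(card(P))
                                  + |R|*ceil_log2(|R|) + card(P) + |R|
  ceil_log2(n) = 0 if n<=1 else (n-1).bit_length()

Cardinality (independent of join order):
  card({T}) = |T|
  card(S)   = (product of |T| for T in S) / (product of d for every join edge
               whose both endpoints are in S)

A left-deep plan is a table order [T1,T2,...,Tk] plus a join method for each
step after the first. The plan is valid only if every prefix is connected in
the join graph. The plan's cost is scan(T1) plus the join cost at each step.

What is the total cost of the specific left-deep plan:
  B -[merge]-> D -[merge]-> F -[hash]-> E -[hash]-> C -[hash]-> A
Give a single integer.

350230

step 1: scan B: cost=20, card=20
step 2: join D via merge
    card(P join D) = 20*250/(125) = 40
    cost = 20 + 20*5 + 250*8 + 20 + 250 = 2390
step 3: join F via merge
    card(P join F) = 40*200/(50) = 160
    cost = 2390 + 40*6 + 200*8 + 40 + 200 = 4470
step 4: join E via hash
    card(P join E) = 160*500/(10) = 8000
    cost = 4470 + 2*500*9 + 160 = 13630
step 5: join C via hash
    card(P join C) = 8000*400/(10) = 320000
    cost = 13630 + 2*400*9 + 8000 = 28830
step 6: join A via hash
    card(P join A) = 320000*100/(500) = 64000
    cost = 28830 + 2*100*7 + 320000 = 350230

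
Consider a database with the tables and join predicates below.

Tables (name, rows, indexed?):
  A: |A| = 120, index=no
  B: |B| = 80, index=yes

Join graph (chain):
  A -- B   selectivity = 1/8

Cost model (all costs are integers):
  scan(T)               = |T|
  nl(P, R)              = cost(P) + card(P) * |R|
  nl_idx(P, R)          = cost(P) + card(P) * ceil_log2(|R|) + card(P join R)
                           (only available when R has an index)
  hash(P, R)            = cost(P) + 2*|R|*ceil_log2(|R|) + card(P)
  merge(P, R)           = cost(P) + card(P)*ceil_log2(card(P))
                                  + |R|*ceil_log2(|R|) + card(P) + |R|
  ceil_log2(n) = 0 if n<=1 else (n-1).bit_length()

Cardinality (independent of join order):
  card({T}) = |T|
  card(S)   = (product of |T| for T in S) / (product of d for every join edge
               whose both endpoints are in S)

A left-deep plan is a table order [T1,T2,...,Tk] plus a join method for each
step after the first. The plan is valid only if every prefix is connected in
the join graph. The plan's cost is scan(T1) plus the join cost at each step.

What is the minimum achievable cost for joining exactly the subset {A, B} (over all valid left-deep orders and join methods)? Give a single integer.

1360

Selinger DP over subsets of {A,B}:
  {A}: scan cost=120, card=120
  {B}: scan cost=80, card=80
  {AB}: card=1200; try (B,hash)→1360, (A,merge)→1680, (B,merge)→1720, (A,hash)→1840, (B,nl_idx)→2160, (A,nl)→9680 …(+1); best=1360 via (B,hash)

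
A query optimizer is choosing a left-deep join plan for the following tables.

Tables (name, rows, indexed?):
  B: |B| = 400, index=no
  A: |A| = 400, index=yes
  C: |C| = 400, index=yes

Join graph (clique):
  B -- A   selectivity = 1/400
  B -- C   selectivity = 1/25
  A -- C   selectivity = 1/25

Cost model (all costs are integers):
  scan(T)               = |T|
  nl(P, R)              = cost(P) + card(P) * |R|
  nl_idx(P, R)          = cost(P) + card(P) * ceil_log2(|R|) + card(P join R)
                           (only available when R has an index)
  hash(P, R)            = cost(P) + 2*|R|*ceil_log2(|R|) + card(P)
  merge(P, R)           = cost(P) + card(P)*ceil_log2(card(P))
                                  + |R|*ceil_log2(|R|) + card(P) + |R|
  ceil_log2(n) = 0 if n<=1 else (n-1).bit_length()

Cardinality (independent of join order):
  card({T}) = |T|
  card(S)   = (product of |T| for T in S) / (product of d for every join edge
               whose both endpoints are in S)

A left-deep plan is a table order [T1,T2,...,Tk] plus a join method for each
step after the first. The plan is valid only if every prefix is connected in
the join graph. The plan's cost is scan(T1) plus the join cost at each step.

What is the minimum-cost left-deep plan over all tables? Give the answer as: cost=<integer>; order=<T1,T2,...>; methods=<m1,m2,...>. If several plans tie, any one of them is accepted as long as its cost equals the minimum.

Selinger DP (subsets sized 1..n):
  {B}: scan cost=400, card=400
  {A}: scan cost=400, card=400
  {C}: scan cost=400, card=400
  {AB}: card=400; try (A,nl_idx)→4400, (B,hash)→8000, (A,hash)→8000, (B,merge)→8400, (A,merge)→8400, (B,nl)→160400 …(+1); best=4400 via (A,nl_idx)
  {BC}: card=6400; try (C,hash)→8000, (B,hash)→8000, (C,merge)→8400, (B,merge)→8400, (C,nl_idx)→10400, (C,nl)→160400 …(+1); best=8000 via (C,hash)
  {AC}: card=6400; try (C,hash)→8000, (A,hash)→8000, (C,merge)→8400, (A,merge)→8400, (C,nl_idx)→10400, (A,nl_idx)→10400 …(+2); best=8000 via (C,hash)
  {ABC}: card=256; try (C,nl_idx)→8256, (C,hash)→12000, (C,merge)→12400, (B,hash)→21600, (A,hash)→21600, (A,nl_idx)→65856 …(+5); best=8256 via (C,nl_idx)

cost=8256; order=B,A,C; methods=nl_idx,nl_idx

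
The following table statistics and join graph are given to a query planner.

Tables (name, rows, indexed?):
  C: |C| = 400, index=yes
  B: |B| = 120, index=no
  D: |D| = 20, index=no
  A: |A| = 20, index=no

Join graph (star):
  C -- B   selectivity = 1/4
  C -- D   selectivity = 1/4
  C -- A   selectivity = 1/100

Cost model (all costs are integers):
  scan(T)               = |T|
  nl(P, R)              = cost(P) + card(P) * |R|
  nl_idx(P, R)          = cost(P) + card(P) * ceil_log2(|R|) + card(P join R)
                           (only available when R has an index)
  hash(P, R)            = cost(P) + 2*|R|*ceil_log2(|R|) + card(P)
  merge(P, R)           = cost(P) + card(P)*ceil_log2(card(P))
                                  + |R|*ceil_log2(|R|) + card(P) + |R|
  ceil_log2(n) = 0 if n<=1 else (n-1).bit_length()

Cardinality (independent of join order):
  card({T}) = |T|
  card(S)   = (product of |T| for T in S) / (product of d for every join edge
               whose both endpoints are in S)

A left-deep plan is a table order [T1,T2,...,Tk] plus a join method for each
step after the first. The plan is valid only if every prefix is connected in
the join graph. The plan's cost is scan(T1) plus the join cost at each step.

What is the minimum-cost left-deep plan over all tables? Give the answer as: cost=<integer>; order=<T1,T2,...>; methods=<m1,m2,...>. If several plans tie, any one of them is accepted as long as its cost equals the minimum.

Selinger DP (subsets sized 1..n):
  {C}: scan cost=400, card=400
  {B}: scan cost=120, card=120
  {D}: scan cost=20, card=20
  {A}: scan cost=20, card=20
  {BC}: card=12000; try (B,hash)→2480, (C,merge)→5080, (B,merge)→5360, (C,hash)→7440, (C,nl_idx)→13200, (C,nl)→48120 …(+1); best=2480 via (B,hash)
  {CD}: card=2000; try (D,hash)→1000, (C,nl_idx)→2200, (C,merge)→4140, (D,merge)→4520, (C,hash)→7240, (C,nl)→8020 …(+1); best=1000 via (D,hash)
  {AC}: card=80; try (C,nl_idx)→280, (A,hash)→1000, (C,merge)→4140, (A,merge)→4520, (C,hash)→7240, (C,nl)→8020 …(+1); best=280 via (C,nl_idx)
  {BCD}: card=60000; try (B,hash)→4680, (D,hash)→14680, (B,merge)→25960, (D,merge)→182600, (B,nl)→241000, (D,nl)→242480; best=4680 via (B,hash)
  {ABC}: card=2400; try (B,merge)→1880, (B,hash)→2040, (B,nl)→9880, (A,hash)→14680, (A,merge)→182600, (A,nl)→242480; best=1880 via (B,merge)
  {ACD}: card=400; try (D,hash)→560, (D,merge)→1040, (D,nl)→1880, (A,hash)→3200, (A,merge)→25120, (A,nl)→41000; best=560 via (D,hash)
  {ABCD}: card=12000; try (B,hash)→2640, (D,hash)→4480, (B,merge)→5520, (D,merge)→33200, (B,nl)→48560, (D,nl)→49880 …(+3); best=2640 via (B,hash)

cost=2640; order=A,C,D,B; methods=nl_idx,hash,hash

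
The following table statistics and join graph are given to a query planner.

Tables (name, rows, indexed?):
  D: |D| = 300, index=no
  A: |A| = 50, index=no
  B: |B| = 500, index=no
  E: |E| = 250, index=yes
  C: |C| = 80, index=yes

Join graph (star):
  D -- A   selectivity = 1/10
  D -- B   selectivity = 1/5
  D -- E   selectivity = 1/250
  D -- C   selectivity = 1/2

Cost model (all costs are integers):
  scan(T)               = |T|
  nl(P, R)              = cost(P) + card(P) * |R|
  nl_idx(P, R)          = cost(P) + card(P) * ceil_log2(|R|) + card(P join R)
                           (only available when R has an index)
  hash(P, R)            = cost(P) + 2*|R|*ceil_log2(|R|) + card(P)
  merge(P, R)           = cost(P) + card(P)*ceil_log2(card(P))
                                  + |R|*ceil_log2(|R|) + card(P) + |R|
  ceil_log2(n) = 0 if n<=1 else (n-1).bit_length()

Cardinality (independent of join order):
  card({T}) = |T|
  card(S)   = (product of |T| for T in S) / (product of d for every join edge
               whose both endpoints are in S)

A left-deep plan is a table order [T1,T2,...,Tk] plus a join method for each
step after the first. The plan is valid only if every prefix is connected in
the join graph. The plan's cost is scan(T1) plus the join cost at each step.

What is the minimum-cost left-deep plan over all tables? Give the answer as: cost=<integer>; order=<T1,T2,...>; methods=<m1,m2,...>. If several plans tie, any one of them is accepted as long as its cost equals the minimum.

cost=75520; order=D,E,A,C,B; methods=nl_idx,hash,hash,hash

Selinger DP (subsets sized 1..n):
  {D}: scan cost=300, card=300
  {A}: scan cost=50, card=50
  {B}: scan cost=500, card=500
  {E}: scan cost=250, card=250
  {C}: scan cost=80, card=80
  {AD}: card=1500; try (A,hash)→1200, (D,merge)→3400, (A,merge)→3650, (D,hash)→5500, (D,nl)→15050, (A,nl)→15300; best=1200 via (A,hash)
  {BD}: card=30000; try (D,hash)→6400, (B,merge)→8300, (D,merge)→8500, (B,hash)→9600, (B,nl)→150300, (D,nl)→150500; best=6400 via (D,hash)
  {DE}: card=300; try (E,nl_idx)→3000, (E,hash)→4600, (D,merge)→5500, (E,merge)→5550, (D,hash)→5900, (D,nl)→75250 …(+1); best=3000 via (E,nl_idx)
  {CD}: card=12000; try (C,hash)→1720, (D,merge)→3720, (C,merge)→3940, (D,hash)→5560, (C,nl_idx)→14400, (D,nl)→24080 …(+1); best=1720 via (C,hash)
  {ABD}: card=150000; try (B,hash)→11700, (B,merge)→24200, (A,hash)→37000, (A,merge)→486750, (B,nl)→751200, (A,nl)→1506400; best=11700 via (B,hash)
  {ADE}: card=1500; try (A,hash)→3900, (A,merge)→6350, (E,hash)→6700, (E,nl_idx)→14700, (A,nl)→18000, (E,merge)→21450 …(+1); best=3900 via (A,hash)
  {ACD}: card=60000; try (C,hash)→3820, (A,hash)→14320, (C,merge)→19840, (C,nl_idx)→71700, (C,nl)→121200, (A,merge)→182070 …(+1); best=3820 via (C,hash)
  {BDE}: card=30000; try (B,merge)→11000, (B,hash)→12300, (E,hash)→40400, (B,nl)→153000, (E,nl_idx)→276400, (E,merge)→488650 …(+1); best=11000 via (B,merge)
  {BCD}: card=1200000; try (B,hash)→22720, (C,hash)→37520, (B,merge)→186720, (C,merge)→487040, (C,nl_idx)→1416400, (C,nl)→2406400 …(+1); best=22720 via (B,hash)
  {CDE}: card=12000; try (C,hash)→4420, (C,merge)→6640, (C,nl_idx)→17100, (E,hash)→17720, (C,nl)→27000, (E,nl_idx)→109720 …(+2); best=4420 via (C,hash)
  {ABDE}: card=150000; try (B,hash)→14400, (B,merge)→26900, (A,hash)→41600, (E,hash)→165700, (A,merge)→491350, (B,nl)→753900 …(+4); best=14400 via (B,hash)
  {ABCD}: card=6000000; try (B,hash)→72820, (C,hash)→162820, (B,merge)→1028820, (A,hash)→1223320, (C,merge)→2862340, (C,nl_idx)→7061700 …(+4); best=72820 via (B,hash)
  {ACDE}: card=60000; try (C,hash)→6520, (A,hash)→17020, (C,merge)→22540, (E,hash)→67820, (C,nl_idx)→74400, (C,nl)→123900 …(+5); best=6520 via (C,hash)
  {BCDE}: card=1200000; try (B,hash)→25420, (C,hash)→42120, (B,merge)→189420, (C,merge)→491640, (E,hash)→1226720, (C,nl_idx)→1421000 …(+5); best=25420 via (B,hash)
  {ABCDE}: card=6000000; try (B,hash)→75520, (C,hash)→165520, (B,merge)→1031520, (A,hash)→1226020, (C,merge)→2865040, (E,hash)→6076820 …(+8); best=75520 via (B,hash)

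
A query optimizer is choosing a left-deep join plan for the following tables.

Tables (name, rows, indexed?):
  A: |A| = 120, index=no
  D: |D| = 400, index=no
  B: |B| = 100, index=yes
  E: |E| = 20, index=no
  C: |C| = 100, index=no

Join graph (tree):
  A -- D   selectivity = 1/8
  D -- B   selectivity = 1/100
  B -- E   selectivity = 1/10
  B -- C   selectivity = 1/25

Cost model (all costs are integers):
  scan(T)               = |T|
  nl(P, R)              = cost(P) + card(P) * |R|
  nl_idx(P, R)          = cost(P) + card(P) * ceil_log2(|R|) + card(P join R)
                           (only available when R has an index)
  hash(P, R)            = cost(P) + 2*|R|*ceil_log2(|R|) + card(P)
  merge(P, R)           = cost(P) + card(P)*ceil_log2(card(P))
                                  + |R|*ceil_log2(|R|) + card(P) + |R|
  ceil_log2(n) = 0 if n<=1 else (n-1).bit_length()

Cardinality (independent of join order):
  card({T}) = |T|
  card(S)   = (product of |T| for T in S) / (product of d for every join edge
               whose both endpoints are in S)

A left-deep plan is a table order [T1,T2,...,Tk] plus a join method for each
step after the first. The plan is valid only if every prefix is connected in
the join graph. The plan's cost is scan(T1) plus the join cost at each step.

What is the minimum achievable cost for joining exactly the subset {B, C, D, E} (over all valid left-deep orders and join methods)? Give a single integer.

5000

Selinger DP over subsets of {B,C,D,E}:
  {D}: scan cost=400, card=400
  {B}: scan cost=100, card=100
  {E}: scan cost=20, card=20
  {C}: scan cost=100, card=100
  {BD}: card=400; try (B,hash)→2200, (B,nl_idx)→3600, (D,merge)→4900, (B,merge)→5200, (D,hash)→7400, (D,nl)→40100 …(+1); best=2200 via (B,hash)
  {BE}: card=200; try (B,nl_idx)→360, (E,hash)→400, (B,merge)→940, (E,merge)→1020, (B,hash)→1440, (B,nl)→2020 …(+1); best=360 via (B,nl_idx)
  {BC}: card=400; try (B,nl_idx)→1200, (C,hash)→1600, (B,hash)→1600, (C,merge)→1700, (B,merge)→1700, (C,nl)→10100 …(+1); best=1200 via (B,nl_idx)
  {BDE}: card=800; try (E,hash)→2800, (D,merge)→6160, (E,merge)→6320, (D,hash)→7760, (E,nl)→10200, (D,nl)→80360; best=2800 via (E,hash)
  {BCD}: card=1600; try (C,hash)→4000, (C,merge)→7000, (D,hash)→8800, (D,merge)→9200, (C,nl)→42200, (D,nl)→161200; best=4000 via (C,hash)
  {BCE}: card=800; try (E,hash)→1800, (C,hash)→1960, (C,merge)→2960, (E,merge)→5320, (E,nl)→9200, (C,nl)→20360; best=1800 via (E,hash)
  {BCDE}: card=3200; try (C,hash)→5000, (E,hash)→5800, (D,hash)→9800, (C,merge)→12400, (D,merge)→14600, (E,merge)→23320 …(+3); best=5000 via (C,hash)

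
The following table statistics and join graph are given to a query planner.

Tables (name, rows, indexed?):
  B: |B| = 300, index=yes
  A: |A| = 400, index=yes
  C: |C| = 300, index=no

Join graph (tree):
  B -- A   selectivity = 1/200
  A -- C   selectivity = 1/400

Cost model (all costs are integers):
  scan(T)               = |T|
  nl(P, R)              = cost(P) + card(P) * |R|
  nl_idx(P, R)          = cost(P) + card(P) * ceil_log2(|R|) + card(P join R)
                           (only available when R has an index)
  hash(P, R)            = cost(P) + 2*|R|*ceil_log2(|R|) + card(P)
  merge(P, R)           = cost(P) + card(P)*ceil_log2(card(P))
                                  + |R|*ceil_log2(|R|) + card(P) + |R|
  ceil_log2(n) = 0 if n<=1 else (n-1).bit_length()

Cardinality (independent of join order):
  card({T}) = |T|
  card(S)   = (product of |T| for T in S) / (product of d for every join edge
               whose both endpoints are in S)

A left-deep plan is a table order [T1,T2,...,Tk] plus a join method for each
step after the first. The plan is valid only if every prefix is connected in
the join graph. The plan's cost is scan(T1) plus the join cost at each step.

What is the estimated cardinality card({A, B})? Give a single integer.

Tables in S: A(400), B(300)
Edges inside S: B-A(d=200)
numerator = 400 * 300 = 120000
denominator = 200 = 200
card(S) = 120000 / 200 = 600

600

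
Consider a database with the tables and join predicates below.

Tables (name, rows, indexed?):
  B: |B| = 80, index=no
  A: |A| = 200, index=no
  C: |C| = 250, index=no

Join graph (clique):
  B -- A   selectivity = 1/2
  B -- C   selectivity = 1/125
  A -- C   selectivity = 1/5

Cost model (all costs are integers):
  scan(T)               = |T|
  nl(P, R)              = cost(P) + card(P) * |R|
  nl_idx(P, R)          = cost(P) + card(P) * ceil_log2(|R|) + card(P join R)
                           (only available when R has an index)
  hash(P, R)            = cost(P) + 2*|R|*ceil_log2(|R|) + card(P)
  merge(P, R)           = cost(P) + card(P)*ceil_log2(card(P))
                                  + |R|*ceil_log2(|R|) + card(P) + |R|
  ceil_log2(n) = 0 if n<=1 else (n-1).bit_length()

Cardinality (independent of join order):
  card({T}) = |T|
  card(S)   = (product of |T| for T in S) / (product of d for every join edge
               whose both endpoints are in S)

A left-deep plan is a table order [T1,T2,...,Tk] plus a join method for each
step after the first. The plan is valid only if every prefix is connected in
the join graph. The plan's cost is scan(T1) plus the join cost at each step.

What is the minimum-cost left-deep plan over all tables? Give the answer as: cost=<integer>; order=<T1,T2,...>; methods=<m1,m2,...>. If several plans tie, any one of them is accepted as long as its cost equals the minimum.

cost=4860; order=C,B,A; methods=hash,merge

Selinger DP (subsets sized 1..n):
  {B}: scan cost=80, card=80
  {A}: scan cost=200, card=200
  {C}: scan cost=250, card=250
  {AB}: card=8000; try (B,hash)→1520, (A,merge)→2520, (B,merge)→2640, (A,hash)→3360, (A,nl)→16080, (B,nl)→16200; best=1520 via (B,hash)
  {BC}: card=160; try (B,hash)→1620, (C,merge)→2970, (B,merge)→3140, (C,hash)→4160, (C,nl)→20080, (B,nl)→20250; best=1620 via (B,hash)
  {AC}: card=10000; try (A,hash)→3700, (C,merge)→4250, (A,merge)→4300, (C,hash)→4400, (C,nl)→50200, (A,nl)→50250; best=3700 via (A,hash)
  {ABC}: card=3200; try (A,merge)→4860, (A,hash)→4980, (C,hash)→13520, (B,hash)→14820, (A,nl)→33620, (C,merge)→115770 …(+3); best=4860 via (A,merge)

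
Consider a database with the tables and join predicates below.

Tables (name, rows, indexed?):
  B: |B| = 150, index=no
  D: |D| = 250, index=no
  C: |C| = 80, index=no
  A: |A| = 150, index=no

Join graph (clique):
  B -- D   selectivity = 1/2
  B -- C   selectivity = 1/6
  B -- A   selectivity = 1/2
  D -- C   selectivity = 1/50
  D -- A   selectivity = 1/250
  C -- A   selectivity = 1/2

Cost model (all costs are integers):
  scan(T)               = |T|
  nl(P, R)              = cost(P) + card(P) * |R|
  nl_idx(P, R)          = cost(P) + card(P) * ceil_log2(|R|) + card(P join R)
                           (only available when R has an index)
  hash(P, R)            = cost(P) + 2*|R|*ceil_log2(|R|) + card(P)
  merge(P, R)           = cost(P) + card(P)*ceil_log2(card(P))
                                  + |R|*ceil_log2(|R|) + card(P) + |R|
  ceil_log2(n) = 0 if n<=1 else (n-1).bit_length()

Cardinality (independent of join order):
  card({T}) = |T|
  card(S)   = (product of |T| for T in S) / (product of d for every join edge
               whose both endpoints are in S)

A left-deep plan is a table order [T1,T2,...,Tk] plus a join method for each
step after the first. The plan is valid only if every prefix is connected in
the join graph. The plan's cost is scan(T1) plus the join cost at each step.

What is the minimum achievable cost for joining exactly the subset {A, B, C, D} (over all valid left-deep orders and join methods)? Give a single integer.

Selinger DP over subsets of {A,B,C,D}:
  {B}: scan cost=150, card=150
  {D}: scan cost=250, card=250
  {C}: scan cost=80, card=80
  {A}: scan cost=150, card=150
  {BD}: card=18750; try (B,hash)→2900, (D,merge)→3750, (B,merge)→3850, (D,hash)→4300, (D,nl)→37650, (B,nl)→37750; best=2900 via (B,hash)
  {BC}: card=2000; try (C,hash)→1420, (B,merge)→2070, (C,merge)→2140, (B,hash)→2560, (B,nl)→12080, (C,nl)→12150; best=1420 via (C,hash)
  {AB}: card=11250; try (B,hash)→2700, (A,hash)→2700, (B,merge)→2850, (A,merge)→2850, (B,nl)→22650, (A,nl)→22650; best=2700 via (B,hash)
  {CD}: card=400; try (C,hash)→1620, (D,merge)→2970, (C,merge)→3140, (D,hash)→4160, (D,nl)→20080, (C,nl)→20250; best=1620 via (C,hash)
  {AD}: card=150; try (A,hash)→2900, (D,merge)→3750, (A,merge)→3850, (D,hash)→4300, (D,nl)→37650, (A,nl)→37750; best=2900 via (A,hash)
  {AC}: card=6000; try (C,hash)→1420, (A,merge)→2070, (C,merge)→2140, (A,hash)→2560, (A,nl)→12080, (C,nl)→12150; best=1420 via (C,hash)
  {BCD}: card=5000; try (B,hash)→4420, (B,merge)→6970, (D,hash)→7420, (C,hash)→22770, (D,merge)→27670, (B,nl)→61620 …(+3); best=4420 via (B,hash)
  {ABD}: card=5625; try (B,hash)→5450, (B,merge)→5600, (D,hash)→17950, (A,hash)→24050, (B,nl)→25400, (D,merge)→173700 …(+3); best=5450 via (B,hash)
  {ABC}: card=75000; try (A,hash)→5820, (B,hash)→9820, (C,hash)→15070, (A,merge)→26770, (B,merge)→86770, (C,merge)→172090 …(+3); best=5820 via (A,hash)
  {ACD}: card=120; try (C,hash)→4170, (A,hash)→4420, (C,merge)→4890, (A,merge)→6970, (D,hash)→11420, (C,nl)→14900 …(+3); best=4170 via (C,hash)
  {ABCD}: card=750; try (B,merge)→6480, (B,hash)→6690, (A,hash)→11820, (C,hash)→12195, (B,nl)→22170, (A,merge)→75770 …(+6); best=6480 via (B,merge)

6480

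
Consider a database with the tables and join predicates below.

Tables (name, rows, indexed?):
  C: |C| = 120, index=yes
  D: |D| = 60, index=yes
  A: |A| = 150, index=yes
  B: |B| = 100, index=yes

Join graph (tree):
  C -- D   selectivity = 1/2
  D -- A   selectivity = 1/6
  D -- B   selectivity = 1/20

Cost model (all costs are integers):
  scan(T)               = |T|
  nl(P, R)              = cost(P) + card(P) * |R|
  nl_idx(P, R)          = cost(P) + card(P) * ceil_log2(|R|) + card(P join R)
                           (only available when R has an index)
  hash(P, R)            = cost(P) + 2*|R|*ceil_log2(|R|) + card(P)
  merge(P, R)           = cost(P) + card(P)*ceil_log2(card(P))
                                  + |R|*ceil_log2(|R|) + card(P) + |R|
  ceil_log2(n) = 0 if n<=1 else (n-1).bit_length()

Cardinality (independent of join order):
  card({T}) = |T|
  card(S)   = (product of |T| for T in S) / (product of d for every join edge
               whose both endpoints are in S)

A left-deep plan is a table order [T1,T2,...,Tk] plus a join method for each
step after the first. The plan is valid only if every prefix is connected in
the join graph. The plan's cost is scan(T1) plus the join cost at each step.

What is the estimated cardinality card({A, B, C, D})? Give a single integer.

450000

Tables in S: A(150), B(100), C(120), D(60)
Edges inside S: C-D(d=2), D-A(d=6), D-B(d=20)
numerator = 150 * 100 * 120 * 60 = 108000000
denominator = 2 * 6 * 20 = 240
card(S) = 108000000 / 240 = 450000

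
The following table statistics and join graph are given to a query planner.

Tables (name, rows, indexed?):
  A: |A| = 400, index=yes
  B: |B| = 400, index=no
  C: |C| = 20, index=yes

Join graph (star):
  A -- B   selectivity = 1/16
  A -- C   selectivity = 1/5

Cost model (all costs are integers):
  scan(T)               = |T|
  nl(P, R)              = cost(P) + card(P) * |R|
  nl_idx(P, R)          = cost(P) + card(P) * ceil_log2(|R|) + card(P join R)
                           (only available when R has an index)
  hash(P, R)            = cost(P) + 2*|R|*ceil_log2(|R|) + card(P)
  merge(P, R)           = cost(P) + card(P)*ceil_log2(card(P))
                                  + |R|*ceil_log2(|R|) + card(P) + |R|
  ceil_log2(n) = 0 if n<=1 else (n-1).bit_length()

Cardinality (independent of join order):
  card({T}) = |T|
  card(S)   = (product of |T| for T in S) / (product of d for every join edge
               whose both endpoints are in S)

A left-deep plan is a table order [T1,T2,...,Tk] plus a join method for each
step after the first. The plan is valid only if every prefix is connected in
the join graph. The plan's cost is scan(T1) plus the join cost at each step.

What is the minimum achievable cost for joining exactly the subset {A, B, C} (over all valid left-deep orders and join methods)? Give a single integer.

Selinger DP over subsets of {A,B,C}:
  {A}: scan cost=400, card=400
  {B}: scan cost=400, card=400
  {C}: scan cost=20, card=20
  {AB}: card=10000; try (B,hash)→8000, (A,hash)→8000, (B,merge)→8400, (A,merge)→8400, (A,nl_idx)→14000, (B,nl)→160400 …(+1); best=8000 via (B,hash)
  {AC}: card=1600; try (C,hash)→1000, (A,nl_idx)→1800, (C,nl_idx)→4000, (A,merge)→4140, (C,merge)→4520, (A,hash)→7240 …(+2); best=1000 via (C,hash)
  {ABC}: card=40000; try (B,hash)→9800, (C,hash)→18200, (B,merge)→24200, (C,nl_idx)→98000, (C,merge)→158120, (C,nl)→208000 …(+1); best=9800 via (B,hash)

9800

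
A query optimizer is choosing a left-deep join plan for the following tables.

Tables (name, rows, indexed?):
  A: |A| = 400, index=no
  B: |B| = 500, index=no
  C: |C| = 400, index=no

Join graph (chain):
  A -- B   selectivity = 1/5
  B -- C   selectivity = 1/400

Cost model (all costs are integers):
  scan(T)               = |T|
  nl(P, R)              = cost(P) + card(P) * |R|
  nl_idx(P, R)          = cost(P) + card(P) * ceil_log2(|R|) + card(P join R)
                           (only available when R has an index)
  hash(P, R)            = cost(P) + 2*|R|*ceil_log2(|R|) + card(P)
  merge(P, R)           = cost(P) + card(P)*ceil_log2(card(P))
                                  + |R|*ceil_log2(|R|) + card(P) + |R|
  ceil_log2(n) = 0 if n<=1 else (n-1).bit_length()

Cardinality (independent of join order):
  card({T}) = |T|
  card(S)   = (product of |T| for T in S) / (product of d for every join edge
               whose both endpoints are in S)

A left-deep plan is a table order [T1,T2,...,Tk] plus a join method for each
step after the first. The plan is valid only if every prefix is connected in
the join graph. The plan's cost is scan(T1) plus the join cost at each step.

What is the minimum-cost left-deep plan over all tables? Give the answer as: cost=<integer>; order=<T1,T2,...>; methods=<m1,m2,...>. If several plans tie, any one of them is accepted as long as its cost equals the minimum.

Selinger DP (subsets sized 1..n):
  {A}: scan cost=400, card=400
  {B}: scan cost=500, card=500
  {C}: scan cost=400, card=400
  {AB}: card=40000; try (A,hash)→8200, (B,merge)→9400, (A,merge)→9500, (B,hash)→9800, (B,nl)→200400, (A,nl)→200500; best=8200 via (A,hash)
  {BC}: card=500; try (C,hash)→8200, (B,merge)→9400, (C,merge)→9500, (B,hash)→9800, (B,nl)→200400, (C,nl)→200500; best=8200 via (C,hash)
  {ABC}: card=40000; try (A,hash)→15900, (A,merge)→17200, (C,hash)→55400, (A,nl)→208200, (C,merge)→692200, (C,nl)→16008200; best=15900 via (A,hash)

cost=15900; order=B,C,A; methods=hash,hash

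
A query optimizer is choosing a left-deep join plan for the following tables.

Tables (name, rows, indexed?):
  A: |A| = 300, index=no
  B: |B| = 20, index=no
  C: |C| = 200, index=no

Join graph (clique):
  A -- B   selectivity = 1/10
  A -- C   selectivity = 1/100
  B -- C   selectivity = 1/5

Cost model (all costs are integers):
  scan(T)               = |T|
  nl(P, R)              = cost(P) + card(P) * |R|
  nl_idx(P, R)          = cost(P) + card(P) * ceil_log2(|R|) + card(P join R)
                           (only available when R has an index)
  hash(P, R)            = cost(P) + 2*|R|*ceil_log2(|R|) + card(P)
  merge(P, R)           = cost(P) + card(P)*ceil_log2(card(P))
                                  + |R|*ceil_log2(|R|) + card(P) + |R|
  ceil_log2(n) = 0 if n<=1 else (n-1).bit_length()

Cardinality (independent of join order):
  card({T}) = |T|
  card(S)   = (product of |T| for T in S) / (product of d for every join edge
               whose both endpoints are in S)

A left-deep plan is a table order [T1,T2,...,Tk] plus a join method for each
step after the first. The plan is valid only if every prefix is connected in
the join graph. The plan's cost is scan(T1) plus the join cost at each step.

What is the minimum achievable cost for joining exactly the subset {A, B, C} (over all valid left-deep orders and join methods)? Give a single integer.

Selinger DP over subsets of {A,B,C}:
  {A}: scan cost=300, card=300
  {B}: scan cost=20, card=20
  {C}: scan cost=200, card=200
  {AB}: card=600; try (B,hash)→800, (A,merge)→3140, (B,merge)→3420, (A,hash)→5440, (A,nl)→6020, (B,nl)→6300; best=800 via (B,hash)
  {AC}: card=600; try (C,hash)→3800, (A,merge)→5000, (C,merge)→5100, (A,hash)→5800, (A,nl)→60200, (C,nl)→60300; best=3800 via (C,hash)
  {BC}: card=800; try (B,hash)→600, (C,merge)→1940, (B,merge)→2120, (C,hash)→3240, (C,nl)→4020, (B,nl)→4200; best=600 via (B,hash)
  {ABC}: card=240; try (C,hash)→4600, (B,hash)→4600, (A,hash)→6800, (C,merge)→9200, (B,merge)→10520, (A,merge)→12400 …(+3); best=4600 via (C,hash)

4600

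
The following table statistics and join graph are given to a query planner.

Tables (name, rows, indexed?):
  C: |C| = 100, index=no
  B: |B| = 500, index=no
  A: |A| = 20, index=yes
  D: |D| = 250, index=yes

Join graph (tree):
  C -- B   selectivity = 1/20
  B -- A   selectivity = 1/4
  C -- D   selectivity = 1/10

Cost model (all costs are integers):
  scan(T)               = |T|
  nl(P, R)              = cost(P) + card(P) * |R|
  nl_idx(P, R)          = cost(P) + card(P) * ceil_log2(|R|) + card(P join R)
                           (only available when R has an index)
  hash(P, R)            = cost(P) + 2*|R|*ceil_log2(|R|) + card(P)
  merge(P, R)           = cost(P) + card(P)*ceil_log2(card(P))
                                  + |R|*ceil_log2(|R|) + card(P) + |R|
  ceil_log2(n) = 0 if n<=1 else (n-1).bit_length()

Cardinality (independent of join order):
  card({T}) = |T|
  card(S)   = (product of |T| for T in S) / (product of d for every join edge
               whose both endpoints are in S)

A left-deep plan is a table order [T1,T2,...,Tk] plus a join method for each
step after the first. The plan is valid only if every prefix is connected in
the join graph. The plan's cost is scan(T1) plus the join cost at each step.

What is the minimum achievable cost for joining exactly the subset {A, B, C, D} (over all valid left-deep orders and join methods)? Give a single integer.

Selinger DP over subsets of {A,B,C,D}:
  {C}: scan cost=100, card=100
  {B}: scan cost=500, card=500
  {A}: scan cost=20, card=20
  {D}: scan cost=250, card=250
  {BC}: card=2500; try (C,hash)→2400, (B,merge)→5900, (C,merge)→6300, (B,hash)→9200, (B,nl)→50100, (C,nl)→50500; best=2400 via (C,hash)
  {CD}: card=2500; try (C,hash)→1900, (D,merge)→3150, (C,merge)→3300, (D,nl_idx)→3400, (D,hash)→4200, (D,nl)→25100 …(+1); best=1900 via (C,hash)
  {AB}: card=2500; try (A,hash)→1200, (B,merge)→5140, (A,nl_idx)→5500, (A,merge)→5620, (B,hash)→9040, (B,nl)→10020 …(+1); best=1200 via (A,hash)
  {ABC}: card=12500; try (C,hash)→5100, (A,hash)→5100, (A,nl_idx)→27400, (C,merge)→34500, (A,merge)→35020, (A,nl)→52400 …(+1); best=5100 via (C,hash)
  {BCD}: card=62500; try (D,hash)→8900, (B,hash)→13400, (D,merge)→37150, (B,merge)→39400, (D,nl_idx)→84900, (D,nl)→627400 …(+1); best=8900 via (D,hash)
  {ABCD}: card=312500; try (D,hash)→21600, (A,hash)→71600, (D,merge)→194850, (D,nl_idx)→417600, (A,nl_idx)→633900, (A,merge)→1071520 …(+2); best=21600 via (D,hash)

21600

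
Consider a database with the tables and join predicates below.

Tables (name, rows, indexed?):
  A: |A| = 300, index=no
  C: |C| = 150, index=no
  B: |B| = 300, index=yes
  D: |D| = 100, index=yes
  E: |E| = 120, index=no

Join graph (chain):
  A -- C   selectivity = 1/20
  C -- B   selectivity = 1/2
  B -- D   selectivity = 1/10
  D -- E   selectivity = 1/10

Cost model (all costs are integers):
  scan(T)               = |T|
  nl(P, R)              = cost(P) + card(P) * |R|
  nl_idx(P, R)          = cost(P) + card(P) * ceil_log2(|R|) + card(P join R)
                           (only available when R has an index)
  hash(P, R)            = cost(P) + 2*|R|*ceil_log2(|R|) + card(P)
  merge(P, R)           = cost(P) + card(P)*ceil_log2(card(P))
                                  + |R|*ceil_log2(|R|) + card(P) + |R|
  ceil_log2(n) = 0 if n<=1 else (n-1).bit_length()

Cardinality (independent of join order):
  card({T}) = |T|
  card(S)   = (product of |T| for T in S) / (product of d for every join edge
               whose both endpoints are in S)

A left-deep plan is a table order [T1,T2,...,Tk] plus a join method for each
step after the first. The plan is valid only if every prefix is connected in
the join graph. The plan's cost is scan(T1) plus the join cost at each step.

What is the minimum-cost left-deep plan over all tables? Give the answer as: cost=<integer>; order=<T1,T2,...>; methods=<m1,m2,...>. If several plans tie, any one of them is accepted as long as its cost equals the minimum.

cost=2750480; order=B,D,E,C,A; methods=hash,hash,hash,hash

Selinger DP (subsets sized 1..n):
  {A}: scan cost=300, card=300
  {C}: scan cost=150, card=150
  {B}: scan cost=300, card=300
  {D}: scan cost=100, card=100
  {E}: scan cost=120, card=120
  {AC}: card=2250; try (C,hash)→3000, (A,merge)→4500, (C,merge)→4650, (A,hash)→5700, (A,nl)→45150, (C,nl)→45300; best=3000 via (C,hash)
  {BC}: card=22500; try (C,hash)→3000, (B,merge)→4500, (C,merge)→4650, (B,hash)→5700, (B,nl_idx)→24000, (B,nl)→45150 …(+1); best=3000 via (C,hash)
  {BD}: card=3000; try (D,hash)→2000, (B,merge)→3900, (B,nl_idx)→4000, (D,merge)→4100, (D,nl_idx)→5400, (B,hash)→5600 …(+2); best=2000 via (D,hash)
  {DE}: card=1200; try (D,hash)→1640, (E,merge)→1860, (E,hash)→1880, (D,merge)→1880, (D,nl_idx)→2160, (E,nl)→12100 …(+1); best=1640 via (D,hash)
  {ABC}: card=337500; try (B,hash)→10650, (A,hash)→30900, (B,merge)→35250, (B,nl_idx)→360750, (A,merge)→366000, (B,nl)→678000 …(+1); best=10650 via (B,hash)
  {BCD}: card=225000; try (C,hash)→7400, (D,hash)→26900, (C,merge)→42350, (D,merge)→363800, (D,nl_idx)→385500, (C,nl)→452000 …(+1); best=7400 via (C,hash)
  {BDE}: card=36000; try (E,hash)→6680, (B,hash)→8240, (B,merge)→19040, (E,merge)→41960, (B,nl_idx)→48440, (B,nl)→361640 …(+1); best=6680 via (E,hash)
  {ABCD}: card=3375000; try (A,hash)→237800, (D,hash)→349550, (A,merge)→4285400, (D,nl_idx)→5748150, (D,merge)→6761450, (D,nl)→33760650 …(+1); best=237800 via (A,hash)
  {BCDE}: card=2700000; try (C,hash)→45080, (E,hash)→234080, (C,merge)→620030, (E,merge)→4283360, (C,nl)→5406680, (E,nl)→27007400; best=45080 via (C,hash)
  {ABCDE}: card=40500000; try (A,hash)→2750480, (E,hash)→3614480, (A,merge)→62148080, (E,merge)→77863760, (E,nl)→405237800, (A,nl)→810045080; best=2750480 via (A,hash)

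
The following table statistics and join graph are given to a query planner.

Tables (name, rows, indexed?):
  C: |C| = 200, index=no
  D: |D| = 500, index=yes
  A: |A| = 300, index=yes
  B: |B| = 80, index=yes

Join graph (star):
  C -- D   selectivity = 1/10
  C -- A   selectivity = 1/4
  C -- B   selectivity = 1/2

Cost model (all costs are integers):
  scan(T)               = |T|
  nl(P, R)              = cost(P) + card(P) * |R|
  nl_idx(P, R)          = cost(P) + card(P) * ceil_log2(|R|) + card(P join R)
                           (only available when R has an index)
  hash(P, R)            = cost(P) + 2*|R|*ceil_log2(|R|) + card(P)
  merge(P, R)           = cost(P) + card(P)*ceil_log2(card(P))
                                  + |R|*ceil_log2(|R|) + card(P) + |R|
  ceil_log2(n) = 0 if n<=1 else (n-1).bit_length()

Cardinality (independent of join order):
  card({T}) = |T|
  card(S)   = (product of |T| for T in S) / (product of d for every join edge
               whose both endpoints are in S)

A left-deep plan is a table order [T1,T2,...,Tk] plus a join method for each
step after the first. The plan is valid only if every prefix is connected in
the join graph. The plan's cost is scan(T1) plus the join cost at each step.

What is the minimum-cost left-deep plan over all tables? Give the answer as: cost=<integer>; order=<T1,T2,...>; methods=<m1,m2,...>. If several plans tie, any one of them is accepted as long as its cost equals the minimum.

cost=420720; order=D,C,B,A; methods=hash,hash,hash

Selinger DP (subsets sized 1..n):
  {C}: scan cost=200, card=200
  {D}: scan cost=500, card=500
  {A}: scan cost=300, card=300
  {B}: scan cost=80, card=80
  {CD}: card=10000; try (C,hash)→4200, (D,merge)→7000, (C,merge)→7300, (D,hash)→9400, (D,nl_idx)→12000, (D,nl)→100200 …(+1); best=4200 via (C,hash)
  {AC}: card=15000; try (C,hash)→3800, (A,merge)→5000, (C,merge)→5100, (A,hash)→5800, (A,nl_idx)→17000, (A,nl)→60200 …(+1); best=3800 via (C,hash)
  {BC}: card=8000; try (B,hash)→1520, (C,merge)→2520, (B,merge)→2640, (C,hash)→3360, (B,nl_idx)→9600, (C,nl)→16080 …(+1); best=1520 via (B,hash)
  {ACD}: card=750000; try (A,hash)→19600, (D,hash)→27800, (A,merge)→157200, (D,merge)→233800, (A,nl_idx)→844200, (D,nl_idx)→888800 …(+2); best=19600 via (A,hash)
  {BCD}: card=400000; try (B,hash)→15320, (D,hash)→18520, (D,merge)→118520, (B,merge)→154840, (D,nl_idx)→473520, (B,nl_idx)→474200 …(+2); best=15320 via (B,hash)
  {ABC}: card=600000; try (A,hash)→14920, (B,hash)→19920, (A,merge)→116520, (B,merge)→229440, (A,nl_idx)→673520, (B,nl_idx)→708800 …(+2); best=14920 via (A,hash)
  {ABCD}: card=30000000; try (A,hash)→420720, (D,hash)→623920, (B,hash)→770720, (A,merge)→8018320, (D,merge)→12619920, (B,merge)→15770240 …(+6); best=420720 via (A,hash)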